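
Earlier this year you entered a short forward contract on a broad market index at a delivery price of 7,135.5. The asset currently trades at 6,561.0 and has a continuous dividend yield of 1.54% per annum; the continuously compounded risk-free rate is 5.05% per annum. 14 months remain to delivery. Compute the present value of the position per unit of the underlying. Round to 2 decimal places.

Current fair forward for the remaining 14 months: F = S·e^((r − q)·T), (r − q) = 0.0505 − 0.0154 = 0.0351
F = 6561.0 · e^(0.0351 × 14/12) = 6561.0 × 1.04180001 = 6835.2499
Value of long forward = (F − K)·e^(−rT) = (6835.2499 − 7135.5) · e^(−0.0505·14/12)
= -300.2501 × 0.94278533 = -283.07
Short position value = −(long value) = 283.07

283.07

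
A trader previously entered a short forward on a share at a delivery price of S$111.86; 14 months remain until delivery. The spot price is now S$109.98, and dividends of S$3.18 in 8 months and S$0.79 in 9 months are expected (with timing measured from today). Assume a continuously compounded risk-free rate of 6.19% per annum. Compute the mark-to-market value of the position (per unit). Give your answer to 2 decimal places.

-S$2.11

PV(remaining dividends) I = 3.18·e^(−0.0619·8/12) + 0.79·e^(−0.0619·9/12) = 3.8056
Current forward F = (S − I)·e^(rT) = (109.98 − 3.8056)·e^(0.0619·14/12) = 106.1744 × 1.074888 = 114.1256
Value (long) = (F − K)·e^(−rT) = (114.1256 − 111.86) × 0.930329 = 2.1078
Short position value = −(long value) = -S$2.11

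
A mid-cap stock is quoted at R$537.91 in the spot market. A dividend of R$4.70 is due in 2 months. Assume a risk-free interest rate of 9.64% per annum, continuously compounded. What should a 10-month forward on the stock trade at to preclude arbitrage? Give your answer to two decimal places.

R$577.89

PV(dividends) I = 4.70·e^(−0.0964·2/12)
I = 4.6251
F = (S − I)·e^(rT) = (537.91 − 4.6251) · e^(0.0964·10/12)
= 533.2849 · e^0.080333 = 533.2849 × 1.083648 = R$577.89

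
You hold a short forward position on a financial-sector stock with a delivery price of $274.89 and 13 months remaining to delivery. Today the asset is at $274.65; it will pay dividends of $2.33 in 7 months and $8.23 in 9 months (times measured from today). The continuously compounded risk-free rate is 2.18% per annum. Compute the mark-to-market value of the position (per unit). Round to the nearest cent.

$4.22

PV(remaining dividends) I = 2.33·e^(−0.0218·7/12) + 8.23·e^(−0.0218·9/12) = 10.3971
Current forward F = (S − I)·e^(rT) = (274.65 − 10.3971)·e^(0.0218·13/12) = 264.2529 × 1.023898 = 270.5680
Value (long) = (F − K)·e^(−rT) = (270.5680 − 274.89) × 0.976660 = -4.2211
Short position value = −(long value) = $4.22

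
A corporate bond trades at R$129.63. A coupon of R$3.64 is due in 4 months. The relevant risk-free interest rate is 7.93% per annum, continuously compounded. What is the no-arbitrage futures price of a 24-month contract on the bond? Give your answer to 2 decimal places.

R$147.76

PV(coupons) I = 3.64·e^(−0.0793·4/12)
I = 3.5450
F = (S − I)·e^(rT) = (129.63 − 3.5450) · e^(0.0793·24/12)
= 126.0850 · e^0.158600 = 126.0850 × 1.171869 = R$147.76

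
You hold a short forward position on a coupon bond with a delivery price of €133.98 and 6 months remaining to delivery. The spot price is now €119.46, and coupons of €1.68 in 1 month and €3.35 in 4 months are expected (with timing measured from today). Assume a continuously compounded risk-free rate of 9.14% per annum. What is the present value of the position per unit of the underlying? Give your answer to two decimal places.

€13.45

PV(remaining coupons) I = 1.68·e^(−0.0914·1/12) + 3.35·e^(−0.0914·4/12) = 4.9167
Current forward F = (S − I)·e^(rT) = (119.46 − 4.9167)·e^(0.0914·6/12) = 114.5433 × 1.046760 = 119.8993
Value (long) = (F − K)·e^(−rT) = (119.8993 − 133.98) × 0.955329 = -13.4517
Short position value = −(long value) = €13.45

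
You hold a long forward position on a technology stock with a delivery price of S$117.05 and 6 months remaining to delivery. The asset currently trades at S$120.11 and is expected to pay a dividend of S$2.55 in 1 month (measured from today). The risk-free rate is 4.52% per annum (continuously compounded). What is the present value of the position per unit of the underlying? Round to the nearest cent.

S$3.14

PV(remaining dividends) I = 2.55·e^(−0.0452·1/12) = 2.5404
Current forward F = (S − I)·e^(rT) = (120.11 − 2.5404)·e^(0.0452·6/12) = 117.5696 × 1.022857 = 120.2569
Value (long) = (F − K)·e^(−rT) = (120.2569 − 117.05) × 0.977653 = 3.1352
Value = S$3.14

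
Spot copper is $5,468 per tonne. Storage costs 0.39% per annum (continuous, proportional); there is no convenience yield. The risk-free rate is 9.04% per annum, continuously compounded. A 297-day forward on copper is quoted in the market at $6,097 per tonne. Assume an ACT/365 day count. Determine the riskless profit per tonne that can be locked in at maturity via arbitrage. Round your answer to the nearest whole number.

$193 per tonne

Fair forward: F* = S·e^(carry·T), with carry = (r + u) = 0.0904 + 0.0039 = 0.0943
F* = 5468 · e^(0.0943 × 297/365) = 5468 · e^0.076732 = 5468 × 1.079753 = $5904.0894
Market $6097 > fair $5904.0894: forward overpriced → cash-and-carry (buy spot, short the forward).
At maturity, profit = |F_mkt − F*| = |6097 − 5904.0894| = $193 per tonne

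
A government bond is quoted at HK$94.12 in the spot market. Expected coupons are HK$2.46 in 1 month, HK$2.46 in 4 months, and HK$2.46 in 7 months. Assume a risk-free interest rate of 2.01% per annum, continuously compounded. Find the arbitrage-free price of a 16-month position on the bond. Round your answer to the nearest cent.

PV(coupons) I = 2.46·e^(−0.0201·1/12) + 2.46·e^(−0.0201·4/12) + 2.46·e^(−0.0201·7/12)
I = 2.4559 + 2.4436 + 2.4313 = 7.3308
F = (S − I)·e^(rT) = (94.12 − 7.3308) · e^(0.0201·16/12)
= 86.7892 · e^0.026800 = 86.7892 × 1.027162 = HK$89.15

HK$89.15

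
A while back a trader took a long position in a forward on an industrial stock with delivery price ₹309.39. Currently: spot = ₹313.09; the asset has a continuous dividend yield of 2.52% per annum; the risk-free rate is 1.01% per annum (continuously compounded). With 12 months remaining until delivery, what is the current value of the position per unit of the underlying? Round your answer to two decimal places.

Current fair forward for the remaining 12 months: F = S·e^((r − q)·T), (r − q) = 0.0101 − 0.0252 = -0.0151
F = 313.09 · e^(-0.0151 × 12/12) = 313.09 × 0.985013 = 308.3977
Value of long forward = (F − K)·e^(−rT) = (308.3977 − 309.39) · e^(−0.0101·12/12)
= -0.9923 × 0.989951 = -0.98

-₹0.98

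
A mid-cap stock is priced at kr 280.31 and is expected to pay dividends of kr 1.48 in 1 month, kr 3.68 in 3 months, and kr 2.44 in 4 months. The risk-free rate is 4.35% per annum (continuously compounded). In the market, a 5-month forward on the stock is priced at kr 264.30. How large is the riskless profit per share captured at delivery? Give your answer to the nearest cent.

kr 13.48 per share

PV(dividends) I = 1.48·e^(−0.0435·1/12) + 3.68·e^(−0.0435·3/12) + 2.44·e^(−0.0435·4/12) = 7.5197
Fair forward F* = (S − I)·e^(rT) = (280.31 − 7.5197)·e^0.018125 = 272.7903 × 1.018290 = 277.7796
Market kr 264.30 < fair 277.7796: forward underpriced → reverse cash-and-carry (short the stock, invest proceeds at r, pay the dividends, go long the forward).
Profit at T = |F_mkt − F*| = |264.30 − 277.7796| = kr 13.48 per share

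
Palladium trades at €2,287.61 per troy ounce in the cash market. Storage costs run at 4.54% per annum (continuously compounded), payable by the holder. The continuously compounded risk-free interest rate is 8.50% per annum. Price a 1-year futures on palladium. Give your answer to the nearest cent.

€2,606.24 per troy ounce

Net carry = r + u − y = 0.0850 + 0.0454 − 0.0000 = 0.1304
F = S·e^((r+u−y)T) = 2287.61 · e^(0.1304 × 1) = 2287.61 · e^0.13040000
= 2287.61 × 1.13928401 = €2,606.24 per troy ounce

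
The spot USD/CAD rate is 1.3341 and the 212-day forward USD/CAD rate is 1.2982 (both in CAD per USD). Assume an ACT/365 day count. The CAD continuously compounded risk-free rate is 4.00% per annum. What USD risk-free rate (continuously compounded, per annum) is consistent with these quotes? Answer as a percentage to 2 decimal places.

8.70%

F = S·e^((r_CAD − r_USD)T) ⇒ r_USD = r_CAD − ln(F/S)/T
ln(1.2982/1.3341) = -0.027278; /(212/365) = -0.046964
r_USD = 0.0400 + 0.046964 = 0.086964
r_USD = 8.70%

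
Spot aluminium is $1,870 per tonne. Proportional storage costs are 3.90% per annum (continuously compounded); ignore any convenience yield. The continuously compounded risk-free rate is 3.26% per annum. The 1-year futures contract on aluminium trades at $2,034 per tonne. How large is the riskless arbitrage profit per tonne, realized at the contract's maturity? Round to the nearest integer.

$25 per tonne

Fair futures: F* = S·e^(carry·T), with carry = (r + u) = 0.0326 + 0.0390 = 0.0716
F* = 1870 · e^(0.0716 × 1) = 1870 · e^0.071600 = 1870 × 1.074226 = $2008.8026
Market $2034 > fair $2008.8026: forward overpriced → cash-and-carry (buy spot, short the forward).
At maturity, profit = |F_mkt − F*| = |2034 − 2008.8026| = $25 per tonne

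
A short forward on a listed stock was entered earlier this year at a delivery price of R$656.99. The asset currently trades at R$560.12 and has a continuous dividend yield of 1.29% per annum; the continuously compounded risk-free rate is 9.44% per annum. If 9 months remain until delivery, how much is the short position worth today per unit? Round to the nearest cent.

R$57.36

Current fair forward for the remaining 9 months: F = S·e^((r − q)·T), (r − q) = 0.0944 − 0.0129 = 0.0815
F = 560.12 · e^(0.0815 × 9/12) = 560.12 × 1.063032 = 595.4255
Value of long forward = (F − K)·e^(−rT) = (595.4255 − 656.99) · e^(−0.0944·9/12)
= -61.5645 × 0.931648 = -57.36
Short position value = −(long value) = R$57.36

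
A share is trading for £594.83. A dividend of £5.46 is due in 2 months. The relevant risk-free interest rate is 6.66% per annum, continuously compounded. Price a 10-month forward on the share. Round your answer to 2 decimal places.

PV(dividends) I = 5.46·e^(−0.0666·2/12)
I = 5.3997
F = (S − I)·e^(rT) = (594.83 − 5.3997) · e^(0.0666·10/12)
= 589.4303 · e^0.055500 = 589.4303 × 1.057069 = £623.07

£623.07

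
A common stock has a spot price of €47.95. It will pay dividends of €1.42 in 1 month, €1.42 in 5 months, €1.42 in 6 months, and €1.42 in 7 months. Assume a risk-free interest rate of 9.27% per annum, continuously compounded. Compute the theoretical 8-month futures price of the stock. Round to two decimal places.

PV(dividends) I = 1.42·e^(−0.0927·1/12) + 1.42·e^(−0.0927·5/12) + 1.42·e^(−0.0927·6/12) + 1.42·e^(−0.0927·7/12)
I = 1.4091 + 1.3662 + 1.3557 + 1.3453 = 5.4763
F = (S − I)·e^(rT) = (47.95 − 5.4763) · e^(0.0927·8/12)
= 42.4737 · e^0.061800 = 42.4737 × 1.063750 = €45.18

€45.18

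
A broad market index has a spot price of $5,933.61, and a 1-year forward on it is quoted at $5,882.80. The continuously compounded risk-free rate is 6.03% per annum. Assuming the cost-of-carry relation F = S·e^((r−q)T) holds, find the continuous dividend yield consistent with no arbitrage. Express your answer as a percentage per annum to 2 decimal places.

6.89%

From F = S·e^((r−q)T): (r − q) = ln(F/S)/T
ln(5882.80/5933.61) = ln(0.991437) = -0.008600
(r − q) = -0.008600 / (1) = -0.008600
q = r − ln(F/S)/T = 0.0603 + 0.008600 = 0.068900
q = 6.89%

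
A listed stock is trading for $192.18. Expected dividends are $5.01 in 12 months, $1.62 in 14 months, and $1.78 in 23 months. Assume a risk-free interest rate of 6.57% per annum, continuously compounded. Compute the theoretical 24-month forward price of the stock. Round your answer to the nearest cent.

$210.32

PV(dividends) I = 5.01·e^(−0.0657·12/12) + 1.62·e^(−0.0657·14/12) + 1.78·e^(−0.0657·23/12)
I = 4.6914 + 1.5005 + 1.5694 = 7.7613
F = (S − I)·e^(rT) = (192.18 − 7.7613) · e^(0.0657·24/12)
= 184.4187 · e^0.131400 = 184.4187 × 1.140424 = $210.32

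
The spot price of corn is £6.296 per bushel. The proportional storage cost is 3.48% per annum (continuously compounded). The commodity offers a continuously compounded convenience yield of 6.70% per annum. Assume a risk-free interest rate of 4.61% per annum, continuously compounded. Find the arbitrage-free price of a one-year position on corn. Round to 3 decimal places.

£6.384 per bushel

Net carry = r + u − y = 0.0461 + 0.0348 − 0.0670 = 0.0139
F = S·e^((r+u−y)T) = 6.296 · e^(0.0139 × 12/12) = 6.296 · e^0.013900
= 6.296 × 1.013997 = £6.384 per bushel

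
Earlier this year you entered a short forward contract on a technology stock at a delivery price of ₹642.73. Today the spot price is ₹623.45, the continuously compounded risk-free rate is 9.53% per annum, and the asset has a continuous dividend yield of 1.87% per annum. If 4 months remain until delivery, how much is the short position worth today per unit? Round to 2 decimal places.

₹3.06

Current fair forward for the remaining 4 months: F = S·e^((r − q)·T), (r − q) = 0.0953 − 0.0187 = 0.0766
F = 623.45 · e^(0.0766 × 4/12) = 623.45 × 1.025862 = 639.5737
Value of long forward = (F − K)·e^(−rT) = (639.5737 − 642.73) · e^(−0.0953·4/12)
= -3.1563 × 0.968733 = -3.06
Short position value = −(long value) = ₹3.06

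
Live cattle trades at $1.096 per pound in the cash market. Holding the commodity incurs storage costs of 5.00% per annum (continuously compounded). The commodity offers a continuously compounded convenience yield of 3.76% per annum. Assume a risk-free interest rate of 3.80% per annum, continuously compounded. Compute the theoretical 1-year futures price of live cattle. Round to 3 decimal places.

Net carry = r + u − y = 0.0380 + 0.0500 − 0.0376 = 0.0504
F = S·e^((r+u−y)T) = 1.096 · e^(0.0504 × 1) = 1.096 · e^0.050400
= 1.096 × 1.051692 = $1.153 per pound

$1.153 per pound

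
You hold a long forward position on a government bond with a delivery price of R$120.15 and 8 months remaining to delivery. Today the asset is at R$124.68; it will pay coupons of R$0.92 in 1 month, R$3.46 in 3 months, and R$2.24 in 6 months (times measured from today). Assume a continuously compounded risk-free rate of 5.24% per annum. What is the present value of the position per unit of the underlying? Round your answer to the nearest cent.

R$2.14

PV(remaining coupons) I = 0.92·e^(−0.0524·1/12) + 3.46·e^(−0.0524·3/12) + 2.24·e^(−0.0524·6/12) = 6.5130
Current forward F = (S − I)·e^(rT) = (124.68 − 6.5130)·e^(0.0524·8/12) = 118.1670 × 1.035551 = 122.3680
Value (long) = (F − K)·e^(−rT) = (122.3680 − 120.15) × 0.965670 = 2.1419
Value = R$2.14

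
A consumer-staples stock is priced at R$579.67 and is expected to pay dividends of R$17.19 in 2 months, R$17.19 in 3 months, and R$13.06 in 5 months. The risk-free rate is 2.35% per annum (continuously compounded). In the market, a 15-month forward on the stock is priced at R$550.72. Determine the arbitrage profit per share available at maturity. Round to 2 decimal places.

R$2.32 per share

PV(dividends) I = 17.19·e^(−0.0235·2/12) + 17.19·e^(−0.0235·3/12) + 13.06·e^(−0.0235·5/12) = 47.1449
Fair forward F* = (S − I)·e^(rT) = (579.67 − 47.1449)·e^0.029375 = 532.5251 × 1.029811 = 548.4002
Market R$550.72 > fair 548.4002: forward overpriced → cash-and-carry (borrow at r, buy the stock and collect the dividends, short the forward).
Profit at T = |F_mkt − F*| = |550.72 − 548.4002| = R$2.32 per share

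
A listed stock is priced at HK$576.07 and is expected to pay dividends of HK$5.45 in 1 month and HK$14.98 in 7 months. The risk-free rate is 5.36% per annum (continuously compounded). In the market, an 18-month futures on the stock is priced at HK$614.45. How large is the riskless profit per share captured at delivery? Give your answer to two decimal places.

HK$11.77 per share

PV(dividends) I = 5.45·e^(−0.0536·1/12) + 14.98·e^(−0.0536·7/12) = 19.9446
Fair futures F* = (S − I)·e^(rT) = (576.07 − 19.9446)·e^0.080400 = 556.1254 × 1.083720 = 602.6842
Market HK$614.45 > fair 602.6842: forward overpriced → cash-and-carry (borrow at r, buy the stock and collect the dividends, short the forward).
Profit at T = |F_mkt − F*| = |614.45 − 602.6842| = HK$11.77 per share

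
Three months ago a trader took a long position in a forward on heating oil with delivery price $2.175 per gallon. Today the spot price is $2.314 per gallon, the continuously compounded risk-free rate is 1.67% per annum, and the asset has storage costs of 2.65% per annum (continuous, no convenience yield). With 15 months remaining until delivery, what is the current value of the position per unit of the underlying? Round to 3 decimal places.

$0.262 per gallon

Current fair forward for the remaining 15 months: F = S·e^((r + u)·T), (r + u) = 0.0167 + 0.0265 = 0.0432
F = 2.314 · e^(0.0432 × 15/12) = 2.314 × 1.055485 = 2.4424
Value of long forward = (F − K)·e^(−rT) = (2.4424 − 2.175) · e^(−0.0167·15/12)
= 0.2674 × 0.979341 = 0.262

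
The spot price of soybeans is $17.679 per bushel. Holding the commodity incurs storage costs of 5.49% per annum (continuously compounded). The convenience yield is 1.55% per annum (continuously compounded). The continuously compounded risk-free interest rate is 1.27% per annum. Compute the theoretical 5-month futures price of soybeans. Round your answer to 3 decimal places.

$18.067 per bushel

Net carry = r + u − y = 0.0127 + 0.0549 − 0.0155 = 0.0521
F = S·e^((r+u−y)T) = 17.679 · e^(0.0521 × 5/12) = 17.679 · e^0.021708
= 17.679 × 1.021945 = $18.067 per bushel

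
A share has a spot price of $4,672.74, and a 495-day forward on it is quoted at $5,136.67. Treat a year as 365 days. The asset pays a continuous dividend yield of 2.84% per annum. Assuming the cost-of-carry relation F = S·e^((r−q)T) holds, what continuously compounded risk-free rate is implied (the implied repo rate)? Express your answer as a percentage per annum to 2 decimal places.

From F = S·e^((r−q)T): (r − q) = ln(F/S)/T
ln(5136.67/4672.74) = ln(1.099284) = 0.094659
(r − q) = 0.094659 / (495/365) = 0.069799
r = ln(F/S)/T + q = 0.069799 + 0.0284 = 0.098199
r = 9.82%

9.82%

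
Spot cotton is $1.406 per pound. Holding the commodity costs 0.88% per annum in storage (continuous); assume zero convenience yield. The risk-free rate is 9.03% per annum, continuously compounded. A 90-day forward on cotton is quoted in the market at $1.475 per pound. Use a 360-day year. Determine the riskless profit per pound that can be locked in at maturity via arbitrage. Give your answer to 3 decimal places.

$0.034 per pound

Fair forward: F* = S·e^(carry·T), with carry = (r + u) = 0.0903 + 0.0088 = 0.0991
F* = 1.406 · e^(0.0991 × 90/360) = 1.406 · e^0.024775 = 1.406 × 1.025084 = $1.4413
Market $1.475 > fair $1.4413: forward overpriced → cash-and-carry (buy spot, short the forward).
At maturity, profit = |F_mkt − F*| = |1.475 − 1.4413| = $0.034 per pound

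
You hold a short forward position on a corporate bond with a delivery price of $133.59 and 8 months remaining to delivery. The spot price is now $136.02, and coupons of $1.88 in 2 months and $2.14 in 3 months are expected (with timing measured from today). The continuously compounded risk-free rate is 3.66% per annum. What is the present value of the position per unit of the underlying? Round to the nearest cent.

PV(remaining coupons) I = 1.88·e^(−0.0366·2/12) + 2.14·e^(−0.0366·3/12) = 3.9891
Current forward F = (S − I)·e^(rT) = (136.02 − 3.9891)·e^(0.0366·8/12) = 132.0309 × 1.024700 = 135.2921
Value (long) = (F − K)·e^(−rT) = (135.2921 − 133.59) × 0.975895 = 1.6611
Short position value = −(long value) = -$1.66

-$1.66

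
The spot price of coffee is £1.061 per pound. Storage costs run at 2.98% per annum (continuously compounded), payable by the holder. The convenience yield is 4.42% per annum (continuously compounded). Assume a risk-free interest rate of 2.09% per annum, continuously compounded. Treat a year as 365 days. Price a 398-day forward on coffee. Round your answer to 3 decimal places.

£1.069 per pound

Net carry = r + u − y = 0.0209 + 0.0298 − 0.0442 = 0.0065
F = S·e^((r+u−y)T) = 1.061 · e^(0.0065 × 398/365) = 1.061 · e^0.007088
= 1.061 × 1.007113 = £1.069 per pound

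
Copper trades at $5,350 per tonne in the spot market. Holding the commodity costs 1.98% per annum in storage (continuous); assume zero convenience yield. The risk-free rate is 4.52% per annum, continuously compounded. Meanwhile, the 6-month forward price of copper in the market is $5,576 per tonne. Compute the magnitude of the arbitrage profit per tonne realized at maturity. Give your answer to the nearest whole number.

$49 per tonne

Fair forward: F* = S·e^(carry·T), with carry = (r + u) = 0.0452 + 0.0198 = 0.0650
F* = 5350 · e^(0.0650 × 6/12) = 5350 · e^0.032500 = 5350 × 1.033034 = $5526.7319
Market $5576 > fair $5526.7319: forward overpriced → cash-and-carry (buy spot, short the forward).
At maturity, profit = |F_mkt − F*| = |5576 − 5526.7319| = $49 per tonne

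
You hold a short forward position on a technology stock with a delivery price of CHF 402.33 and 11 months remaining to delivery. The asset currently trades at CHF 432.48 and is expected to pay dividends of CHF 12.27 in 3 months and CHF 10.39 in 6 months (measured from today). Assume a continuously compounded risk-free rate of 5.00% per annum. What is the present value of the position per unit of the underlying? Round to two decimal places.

PV(remaining dividends) I = 12.27·e^(−0.0500·3/12) + 10.39·e^(−0.0500·6/12) = 22.2510
Current forward F = (S − I)·e^(rT) = (432.48 − 22.2510)·e^(0.0500·11/12) = 410.2290 × 1.046900 = 429.4687
Value (long) = (F − K)·e^(−rT) = (429.4687 − 402.33) × 0.955201 = 25.9229
Short position value = −(long value) = -CHF 25.92

-CHF 25.92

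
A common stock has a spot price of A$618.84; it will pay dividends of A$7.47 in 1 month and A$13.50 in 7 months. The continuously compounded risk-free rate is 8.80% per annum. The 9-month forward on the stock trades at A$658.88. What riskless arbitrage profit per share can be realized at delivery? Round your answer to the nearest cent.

PV(dividends) I = 7.47·e^(−0.0880·1/12) + 13.50·e^(−0.0880·7/12) = 20.2399
Fair forward F* = (S − I)·e^(rT) = (618.84 − 20.2399)·e^0.066000 = 598.6001 × 1.068227 = 639.4408
Market A$658.88 > fair 639.4408: forward overpriced → cash-and-carry (borrow at r, buy the stock and collect the dividends, short the forward).
Profit at T = |F_mkt − F*| = |658.88 − 639.4408| = A$19.44 per share

A$19.44 per share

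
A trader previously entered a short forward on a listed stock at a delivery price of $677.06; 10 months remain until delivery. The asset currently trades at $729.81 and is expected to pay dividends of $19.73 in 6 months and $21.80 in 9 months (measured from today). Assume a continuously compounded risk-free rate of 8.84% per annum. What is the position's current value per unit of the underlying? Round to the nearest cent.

-$61.56

PV(remaining dividends) I = 19.73·e^(−0.0884·6/12) + 21.80·e^(−0.0884·9/12) = 39.2785
Current forward F = (S − I)·e^(rT) = (729.81 − 39.2785)·e^(0.0884·10/12) = 690.5315 × 1.076448 = 743.3213
Value (long) = (F − K)·e^(−rT) = (743.3213 − 677.06) × 0.928981 = 61.5555
Short position value = −(long value) = -$61.56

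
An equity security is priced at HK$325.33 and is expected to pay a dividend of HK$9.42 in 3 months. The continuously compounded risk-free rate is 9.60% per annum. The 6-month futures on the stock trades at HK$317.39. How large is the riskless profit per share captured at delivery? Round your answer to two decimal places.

HK$14.29 per share

PV(dividends) I = 9.42·e^(−0.0960·3/12) = 9.1966
Fair futures F* = (S − I)·e^(rT) = (325.33 − 9.1966)·e^0.048000 = 316.1334 × 1.049171 = 331.6780
Market HK$317.39 < fair 331.6780: forward underpriced → reverse cash-and-carry (short the stock, invest proceeds at r, pay the dividends, go long the forward).
Profit at T = |F_mkt − F*| = |317.39 − 331.6780| = HK$14.29 per share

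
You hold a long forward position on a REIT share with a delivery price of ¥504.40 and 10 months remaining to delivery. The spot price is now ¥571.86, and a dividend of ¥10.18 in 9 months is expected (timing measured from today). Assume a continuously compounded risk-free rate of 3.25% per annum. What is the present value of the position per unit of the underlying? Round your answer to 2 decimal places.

¥71.00

PV(remaining dividends) I = 10.18·e^(−0.0325·9/12) = 9.9349
Current forward F = (S − I)·e^(rT) = (571.86 − 9.9349)·e^(0.0325·10/12) = 561.9251 × 1.027453 = 577.3516
Value (long) = (F − K)·e^(−rT) = (577.3516 − 504.40) × 0.973280 = 71.0023
Value = ¥71.00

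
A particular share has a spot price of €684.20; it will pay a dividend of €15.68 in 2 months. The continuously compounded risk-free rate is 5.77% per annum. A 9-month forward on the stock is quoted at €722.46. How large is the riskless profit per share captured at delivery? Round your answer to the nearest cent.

PV(dividends) I = 15.68·e^(−0.0577·2/12) = 15.5299
Fair forward F* = (S − I)·e^(rT) = (684.20 − 15.5299)·e^0.043275 = 668.6701 × 1.044225 = 698.2420
Market €722.46 > fair 698.2420: forward overpriced → cash-and-carry (borrow at r, buy the stock and collect the dividends, short the forward).
Profit at T = |F_mkt − F*| = |722.46 − 698.2420| = €24.22 per share

€24.22 per share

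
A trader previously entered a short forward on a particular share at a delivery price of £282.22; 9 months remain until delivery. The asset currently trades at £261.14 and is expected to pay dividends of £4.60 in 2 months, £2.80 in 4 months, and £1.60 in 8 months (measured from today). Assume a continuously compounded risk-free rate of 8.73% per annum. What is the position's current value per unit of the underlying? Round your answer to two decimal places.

£11.96

PV(remaining dividends) I = 4.60·e^(−0.0873·2/12) + 2.80·e^(−0.0873·4/12) + 1.60·e^(−0.0873·8/12) = 8.7628
Current forward F = (S − I)·e^(rT) = (261.14 − 8.7628)·e^(0.0873·9/12) = 252.3772 × 1.067666 = 269.4546
Value (long) = (F − K)·e^(−rT) = (269.4546 − 282.22) × 0.936622 = -11.9564
Short position value = −(long value) = £11.96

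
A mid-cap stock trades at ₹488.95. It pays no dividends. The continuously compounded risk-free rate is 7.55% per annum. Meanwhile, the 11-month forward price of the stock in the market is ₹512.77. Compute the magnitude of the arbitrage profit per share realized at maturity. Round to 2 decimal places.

Fair forward: F* = S·e^(carry·T), with carry = r = 0.0755
F* = 488.95 · e^(0.0755 × 11/12) = 488.95 · e^0.069208 = 488.95 × 1.071659 = ₹523.9877
Market ₹512.77 < fair ₹523.9877: forward underpriced → reverse cash-and-carry (short spot, go long the forward).
At maturity, profit = |F_mkt − F*| = |512.77 − 523.9877| = ₹11.22 per share

₹11.22 per share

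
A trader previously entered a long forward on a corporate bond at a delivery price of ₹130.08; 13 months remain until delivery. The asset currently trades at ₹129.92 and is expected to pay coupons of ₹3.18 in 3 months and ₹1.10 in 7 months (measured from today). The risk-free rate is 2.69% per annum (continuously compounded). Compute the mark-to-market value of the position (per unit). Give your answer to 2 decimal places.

PV(remaining coupons) I = 3.18·e^(−0.0269·3/12) + 1.10·e^(−0.0269·7/12) = 4.2416
Current forward F = (S − I)·e^(rT) = (129.92 − 4.2416)·e^(0.0269·13/12) = 125.6784 × 1.029570 = 129.3947
Value (long) = (F − K)·e^(−rT) = (129.3947 − 130.08) × 0.971279 = -0.6656
Value = -₹0.67

-₹0.67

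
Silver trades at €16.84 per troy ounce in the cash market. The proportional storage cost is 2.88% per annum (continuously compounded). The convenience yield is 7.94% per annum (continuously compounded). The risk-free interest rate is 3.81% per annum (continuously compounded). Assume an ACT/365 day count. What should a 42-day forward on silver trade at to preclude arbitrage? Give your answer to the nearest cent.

€16.82 per troy ounce

Net carry = r + u − y = 0.0381 + 0.0288 − 0.0794 = -0.0125
F = S·e^((r+u−y)T) = 16.84 · e^(-0.0125 × 42/365) = 16.84 · e^-0.001438
= 16.84 × 0.998563 = €16.82 per troy ounce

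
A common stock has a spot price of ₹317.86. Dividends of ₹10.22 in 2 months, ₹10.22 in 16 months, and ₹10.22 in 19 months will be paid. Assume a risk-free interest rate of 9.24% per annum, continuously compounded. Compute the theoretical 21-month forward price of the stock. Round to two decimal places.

₹340.82

PV(dividends) I = 10.22·e^(−0.0924·2/12) + 10.22·e^(−0.0924·16/12) + 10.22·e^(−0.0924·19/12)
I = 10.0638 + 9.0354 + 8.8290 = 27.9282
F = (S − I)·e^(rT) = (317.86 − 27.9282) · e^(0.0924·21/12)
= 289.9318 · e^0.161700 = 289.9318 × 1.175508 = ₹340.82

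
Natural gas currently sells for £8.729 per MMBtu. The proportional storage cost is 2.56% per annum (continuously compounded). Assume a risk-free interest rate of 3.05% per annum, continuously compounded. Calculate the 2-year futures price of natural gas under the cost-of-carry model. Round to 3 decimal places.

Net carry = r + u − y = 0.0305 + 0.0256 − 0.0000 = 0.0561
F = S·e^((r+u−y)T) = 8.729 · e^(0.0561 × 2) = 8.729 · e^0.112200
= 8.729 × 1.118737 = £9.765 per MMBtu

£9.765 per MMBtu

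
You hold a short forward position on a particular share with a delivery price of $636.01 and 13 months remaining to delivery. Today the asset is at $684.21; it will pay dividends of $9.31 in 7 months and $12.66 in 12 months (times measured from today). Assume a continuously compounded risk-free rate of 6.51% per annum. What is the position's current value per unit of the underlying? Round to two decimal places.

-$70.68

PV(remaining dividends) I = 9.31·e^(−0.0651·7/12) + 12.66·e^(−0.0651·12/12) = 20.8252
Current forward F = (S − I)·e^(rT) = (684.21 − 20.8252)·e^(0.0651·13/12) = 663.3848 × 1.073071 = 711.8590
Value (long) = (F − K)·e^(−rT) = (711.8590 − 636.01) × 0.931904 = 70.6840
Short position value = −(long value) = -$70.68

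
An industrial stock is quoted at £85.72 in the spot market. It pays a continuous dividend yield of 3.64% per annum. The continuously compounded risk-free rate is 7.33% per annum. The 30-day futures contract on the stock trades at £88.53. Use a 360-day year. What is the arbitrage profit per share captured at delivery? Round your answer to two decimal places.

£2.55 per share

Fair futures: F* = S·e^(carry·T), with carry = (r − q) = 0.0733 − 0.0364 = 0.0369
F* = 85.72 · e^(0.0369 × 30/360) = 85.72 · e^0.003075 = 85.72 × 1.003080 = £85.9840
Market £88.53 > fair £85.9840: forward overpriced → cash-and-carry (buy spot, short the forward).
At maturity, profit = |F_mkt − F*| = |88.53 − 85.9840| = £2.55 per share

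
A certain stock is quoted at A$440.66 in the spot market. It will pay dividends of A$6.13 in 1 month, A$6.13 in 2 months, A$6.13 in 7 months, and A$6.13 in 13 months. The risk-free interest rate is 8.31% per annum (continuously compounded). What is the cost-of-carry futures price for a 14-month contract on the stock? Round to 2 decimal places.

A$459.55

PV(dividends) I = 6.13·e^(−0.0831·1/12) + 6.13·e^(−0.0831·2/12) + 6.13·e^(−0.0831·7/12) + 6.13·e^(−0.0831·13/12)
I = 6.0877 + 6.0457 + 5.8399 + 5.6023 = 23.5756
F = (S − I)·e^(rT) = (440.66 − 23.5756) · e^(0.0831·14/12)
= 417.0844 · e^0.096950 = 417.0844 × 1.101805 = A$459.55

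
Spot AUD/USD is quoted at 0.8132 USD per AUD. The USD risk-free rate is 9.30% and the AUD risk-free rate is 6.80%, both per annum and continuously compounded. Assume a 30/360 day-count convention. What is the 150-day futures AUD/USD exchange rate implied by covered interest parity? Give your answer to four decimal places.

0.8217

F = S·e^((r_USD − r_AUD)T) = 0.8132 · e^((0.0930 − 0.0680) × 150/360)
= 0.8132 · e^0.010417 = 0.8132 × 1.010471
F = 0.8217 USD per AUD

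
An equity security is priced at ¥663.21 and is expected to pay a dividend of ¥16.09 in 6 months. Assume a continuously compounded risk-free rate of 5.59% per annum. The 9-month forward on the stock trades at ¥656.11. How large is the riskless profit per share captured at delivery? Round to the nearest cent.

¥19.18 per share

PV(dividends) I = 16.09·e^(−0.0559·6/12) = 15.6465
Fair forward F* = (S − I)·e^(rT) = (663.21 − 15.6465)·e^0.041925 = 647.5635 × 1.042816 = 675.2896
Market ¥656.11 < fair 675.2896: forward underpriced → reverse cash-and-carry (short the stock, invest proceeds at r, pay the dividends, go long the forward).
Profit at T = |F_mkt − F*| = |656.11 − 675.2896| = ¥19.18 per share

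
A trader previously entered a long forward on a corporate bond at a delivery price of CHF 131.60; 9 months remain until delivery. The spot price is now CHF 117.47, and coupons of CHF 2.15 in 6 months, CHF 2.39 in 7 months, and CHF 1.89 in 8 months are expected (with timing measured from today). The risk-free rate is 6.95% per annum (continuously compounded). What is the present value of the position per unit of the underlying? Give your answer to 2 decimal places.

-CHF 13.62

PV(remaining coupons) I = 2.15·e^(−0.0695·6/12) + 2.39·e^(−0.0695·7/12) + 1.89·e^(−0.0695·8/12) = 6.1760
Current forward F = (S − I)·e^(rT) = (117.47 − 6.1760)·e^(0.0695·9/12) = 111.2940 × 1.053507 = 117.2490
Value (long) = (F − K)·e^(−rT) = (117.2490 − 131.60) × 0.949210 = -13.6221
Value = -CHF 13.62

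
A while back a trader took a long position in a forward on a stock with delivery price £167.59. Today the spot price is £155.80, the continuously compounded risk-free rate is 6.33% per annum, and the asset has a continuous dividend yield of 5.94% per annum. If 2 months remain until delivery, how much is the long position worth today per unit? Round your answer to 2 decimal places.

-£11.57

Current fair forward for the remaining 2 months: F = S·e^((r − q)·T), (r − q) = 0.0633 − 0.0594 = 0.0039
F = 155.80 · e^(0.0039 × 2/12) = 155.80 × 1.000650 = 155.9013
Value of long forward = (F − K)·e^(−rT) = (155.9013 − 167.59) · e^(−0.0633·2/12)
= -11.6887 × 0.989505 = -11.57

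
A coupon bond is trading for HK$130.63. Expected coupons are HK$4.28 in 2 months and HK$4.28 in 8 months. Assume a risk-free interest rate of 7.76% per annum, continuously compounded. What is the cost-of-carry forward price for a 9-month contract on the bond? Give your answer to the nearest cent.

PV(coupons) I = 4.28·e^(−0.0776·2/12) + 4.28·e^(−0.0776·8/12)
I = 4.2250 + 4.0642 = 8.2892
F = (S − I)·e^(rT) = (130.63 − 8.2892) · e^(0.0776·9/12)
= 122.3408 · e^0.058200 = 122.3408 × 1.059927 = HK$129.67

HK$129.67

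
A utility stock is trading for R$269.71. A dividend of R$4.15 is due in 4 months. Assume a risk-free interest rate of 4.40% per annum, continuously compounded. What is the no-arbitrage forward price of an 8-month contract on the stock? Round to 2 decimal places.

R$273.53

PV(dividends) I = 4.15·e^(−0.0440·4/12)
I = 4.0896
F = (S − I)·e^(rT) = (269.71 − 4.0896) · e^(0.0440·8/12)
= 265.6204 · e^0.029333 = 265.6204 × 1.029767 = R$273.53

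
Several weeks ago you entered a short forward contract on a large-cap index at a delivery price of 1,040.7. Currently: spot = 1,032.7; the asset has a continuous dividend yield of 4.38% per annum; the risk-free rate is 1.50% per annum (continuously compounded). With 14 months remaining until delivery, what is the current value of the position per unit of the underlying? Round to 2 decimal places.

41.39

Current fair forward for the remaining 14 months: F = S·e^((r − q)·T), (r − q) = 0.0150 − 0.0438 = -0.0288
F = 1032.7 · e^(-0.0288 × 14/12) = 1032.7 × 0.96695821 = 998.5777
Value of long forward = (F − K)·e^(−rT) = (998.5777 − 1040.7) · e^(−0.0150·14/12)
= -42.1223 × 0.98265224 = -41.39
Short position value = −(long value) = 41.39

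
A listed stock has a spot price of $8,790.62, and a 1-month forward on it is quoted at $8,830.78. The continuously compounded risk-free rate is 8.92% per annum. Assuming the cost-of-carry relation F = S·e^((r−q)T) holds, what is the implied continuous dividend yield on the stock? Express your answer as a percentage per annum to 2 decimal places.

3.45%

From F = S·e^((r−q)T): (r − q) = ln(F/S)/T
ln(8830.78/8790.62) = ln(1.004569) = 0.004559
(r − q) = 0.004559 / (1/12) = 0.054708
q = r − ln(F/S)/T = 0.0892 − 0.054708 = 0.034492
q = 3.45%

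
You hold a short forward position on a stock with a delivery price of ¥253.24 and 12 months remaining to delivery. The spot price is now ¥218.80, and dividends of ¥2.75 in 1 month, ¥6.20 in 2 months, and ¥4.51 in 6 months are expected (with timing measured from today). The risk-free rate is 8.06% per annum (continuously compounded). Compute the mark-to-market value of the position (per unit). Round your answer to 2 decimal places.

PV(remaining dividends) I = 2.75·e^(−0.0806·1/12) + 6.20·e^(−0.0806·2/12) + 4.51·e^(−0.0806·6/12) = 13.1807
Current forward F = (S − I)·e^(rT) = (218.80 − 13.1807)·e^(0.0806·12/12) = 205.6193 × 1.083937 = 222.8784
Value (long) = (F − K)·e^(−rT) = (222.8784 − 253.24) × 0.922563 = -28.0105
Short position value = −(long value) = ¥28.01

¥28.01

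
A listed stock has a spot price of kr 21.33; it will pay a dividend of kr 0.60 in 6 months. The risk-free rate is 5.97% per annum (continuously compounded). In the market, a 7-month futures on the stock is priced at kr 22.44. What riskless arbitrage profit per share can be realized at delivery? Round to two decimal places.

PV(dividends) I = 0.60·e^(−0.0597·6/12) = 0.5824
Fair futures F* = (S − I)·e^(rT) = (21.33 − 0.5824)·e^0.034825 = 20.7476 × 1.035438 = 21.4829
Market kr 22.44 > fair 21.4829: forward overpriced → cash-and-carry (borrow at r, buy the stock and collect the dividends, short the forward).
Profit at T = |F_mkt − F*| = |22.44 − 21.4829| = kr 0.96 per share

kr 0.96 per share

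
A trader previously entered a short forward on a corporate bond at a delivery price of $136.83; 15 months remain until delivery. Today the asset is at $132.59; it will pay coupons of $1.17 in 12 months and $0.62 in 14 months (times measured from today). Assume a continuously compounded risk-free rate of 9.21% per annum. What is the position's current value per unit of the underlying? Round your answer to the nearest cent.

PV(remaining coupons) I = 1.17·e^(−0.0921·12/12) + 0.62·e^(−0.0921·14/12) = 1.6239
Current forward F = (S − I)·e^(rT) = (132.59 − 1.6239)·e^(0.0921·15/12) = 130.9661 × 1.122014 = 146.9458
Value (long) = (F − K)·e^(−rT) = (146.9458 − 136.83) × 0.891255 = 9.0158
Short position value = −(long value) = -$9.02

-$9.02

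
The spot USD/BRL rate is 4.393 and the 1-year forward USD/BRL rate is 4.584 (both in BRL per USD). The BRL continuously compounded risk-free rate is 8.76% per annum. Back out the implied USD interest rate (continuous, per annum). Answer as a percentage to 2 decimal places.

F = S·e^((r_BRL − r_USD)T) ⇒ r_USD = r_BRL − ln(F/S)/T
ln(4.584/4.393) = 0.042560; /(1) = 0.042560
r_USD = 0.0876 − 0.042560 = 0.045040
r_USD = 4.50%

4.50%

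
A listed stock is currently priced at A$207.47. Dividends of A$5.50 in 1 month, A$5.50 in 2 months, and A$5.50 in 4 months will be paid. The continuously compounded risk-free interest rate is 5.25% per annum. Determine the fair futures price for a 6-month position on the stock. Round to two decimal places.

PV(dividends) I = 5.50·e^(−0.0525·1/12) + 5.50·e^(−0.0525·2/12) + 5.50·e^(−0.0525·4/12)
I = 5.4760 + 5.4521 + 5.4046 = 16.3327
F = (S − I)·e^(rT) = (207.47 − 16.3327) · e^(0.0525·6/12)
= 191.1373 · e^0.026250 = 191.1373 × 1.026598 = A$196.22

A$196.22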